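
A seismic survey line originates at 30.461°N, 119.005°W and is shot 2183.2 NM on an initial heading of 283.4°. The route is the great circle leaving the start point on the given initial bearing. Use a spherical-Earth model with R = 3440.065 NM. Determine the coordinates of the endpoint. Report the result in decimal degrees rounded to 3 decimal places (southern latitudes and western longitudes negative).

δ = 2183.2/3440.065 = 0.634639 rad (36.3621°).
Start latitude φ₁ = 0.531645 rad; initial bearing θ = 4.946263 rad.
Destination latitude: φ₂ = arcsin( sin φ₁ cos δ + cos φ₁ sin δ cos θ ) = arcsin(0.526677) = 31.781°.
For the longitude increment, Δλ = atan2( sin θ sin δ cos φ₁, cos δ − sin φ₁ sin φ₂ ) = atan2(-0.497140, 0.538286) = -42.724°.
λ₂ = -119.005° + -42.724° = -161.729°.

latitude 31.781°, longitude -161.729°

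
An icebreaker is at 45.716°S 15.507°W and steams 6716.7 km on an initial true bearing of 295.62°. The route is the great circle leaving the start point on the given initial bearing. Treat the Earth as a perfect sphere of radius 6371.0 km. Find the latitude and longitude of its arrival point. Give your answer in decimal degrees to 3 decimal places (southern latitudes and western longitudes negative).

Angular distance δ = d/R = 6716.7 / 6371 = 1.054261 rad.
With φ₁ = -45.716° = -0.797895 rad and θ = 295.62° = 5.159542 rad:
Destination latitude: φ₂ = arcsin( sin φ₁ cos δ + cos φ₁ sin δ cos θ ) = arcsin(-0.091035) = -5.223°.
For the longitude increment, Δλ = atan2( sin θ sin δ cos φ₁, cos δ − sin φ₁ sin φ₂ ) = atan2(-0.547432, 0.428699) = -51.935°.
λ₂ = λ₁ + Δλ = -67.442°.

latitude -5.223°, longitude -67.442°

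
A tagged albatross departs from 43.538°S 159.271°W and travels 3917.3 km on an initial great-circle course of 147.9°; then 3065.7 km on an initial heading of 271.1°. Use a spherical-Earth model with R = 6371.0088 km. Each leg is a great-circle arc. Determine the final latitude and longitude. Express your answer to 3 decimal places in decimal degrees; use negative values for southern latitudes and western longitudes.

latitude -54.022°, longitude -161.059°

Apply the spherical direct solution leg by leg, carrying full precision between legs.
Leg 1: from (-43.538°, -159.271°), δ = 3917.3/6371.0088 = 0.614863 rad, θ = 147.9° → φ = -66.479°, λ = -109.087°.
Leg 2: from (-66.479°, -109.087°), δ = 3065.7/6371.0088 = 0.481195 rad, θ = 271.1° → φ = -54.022°, λ = -161.059°.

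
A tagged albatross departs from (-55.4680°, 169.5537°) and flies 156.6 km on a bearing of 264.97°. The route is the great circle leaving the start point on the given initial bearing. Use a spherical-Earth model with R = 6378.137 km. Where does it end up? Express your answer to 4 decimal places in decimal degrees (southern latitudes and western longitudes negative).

Central angle δ = d/R = 0.024553 rad.
With φ₁ = -55.4680° = -0.968099 rad and θ = 264.97° = 4.624599 rad:
sin φ₂ = sin φ₁ cos δ + cos φ₁ sin δ cos θ = (-0.823810)(0.999699) + (0.566866)(0.024550)(-0.087677) = -0.824782
φ₂ = asin(-0.824782) = -0.969816 rad = -55.5664°.
Then Δλ = atan2(-0.013863, 0.320236) = -0.043263 rad, from sin θ sin δ cos φ₁ over cos δ − sin φ₁ sin φ₂.
λ₂ = λ₁ + Δλ = 167.0749°.

latitude -55.5664°, longitude 167.0749°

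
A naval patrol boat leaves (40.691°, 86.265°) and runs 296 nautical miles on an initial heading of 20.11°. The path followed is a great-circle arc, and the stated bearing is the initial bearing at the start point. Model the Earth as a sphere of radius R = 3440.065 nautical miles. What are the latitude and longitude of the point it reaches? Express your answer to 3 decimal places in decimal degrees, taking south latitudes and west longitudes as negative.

latitude 45.297°, longitude 88.672°

δ = 296/3440.065 = 0.086045 rad (4.9300°).
With φ₁ = 40.691° = 0.710192 rad and θ = 20.11° = 0.350986 rad:
sin φ₂ = sin φ₁ cos δ + cos φ₁ sin δ cos θ = (0.651979)(0.996300) + (0.758237)(0.085939)(0.939034) = 0.710757
φ₂ = asin(0.710757) = 0.790573 rad = 45.297°.
Then Δλ = atan2(0.022404, 0.532902) = 0.042017 rad, from sin θ sin δ cos φ₁ over cos δ − sin φ₁ sin φ₂.
λ₂ = 86.265° + 2.407° = 88.672°.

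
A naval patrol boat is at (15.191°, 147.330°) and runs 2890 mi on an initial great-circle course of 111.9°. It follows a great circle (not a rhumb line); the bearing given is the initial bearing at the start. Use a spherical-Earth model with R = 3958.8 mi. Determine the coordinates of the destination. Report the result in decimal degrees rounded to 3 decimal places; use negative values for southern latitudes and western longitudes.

latitude -2.567°, longitude -174.399°

Angular distance δ = d/R = 2890 / 3958.8 = 0.730019 rad.
Converting: φ₁ = 0.265133 rad, θ = 1.953023 rad.
sin φ₂ = sin φ₁ cos δ + cos φ₁ sin δ cos θ = (0.262038)(0.745162) + (0.965058)(0.666884)(-0.372988) = -0.044788
φ₂ = asin(-0.044788) = -0.044803 rad = -2.567°.
For the longitude increment, Δλ = atan2( sin θ sin δ cos φ₁, cos δ − sin φ₁ sin φ₂ ) = atan2(0.597138, 0.756898) = 38.271°.
λ₂ = 147.330° + 38.271° = 185.601°, normalized to (−180°, 180°] → -174.399°.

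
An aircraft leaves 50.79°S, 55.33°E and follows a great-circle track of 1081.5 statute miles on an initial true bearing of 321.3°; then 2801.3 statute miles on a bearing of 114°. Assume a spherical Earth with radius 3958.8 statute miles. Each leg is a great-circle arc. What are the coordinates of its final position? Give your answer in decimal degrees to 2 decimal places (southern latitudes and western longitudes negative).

latitude -42.43°, longitude 96.57°

Apply the spherical direct solution leg by leg, carrying full precision between legs.
Leg 1: from (-50.79°, 55.33°), δ = 1081.5/3958.8 = 0.273189 rad, θ = 321.3° → φ = -37.81°, λ = 43.00°.
Leg 2: from (-37.81°, 43.00°), δ = 2801.3/3958.8 = 0.707613 rad, θ = 114° → φ = -42.43°, λ = 96.57°.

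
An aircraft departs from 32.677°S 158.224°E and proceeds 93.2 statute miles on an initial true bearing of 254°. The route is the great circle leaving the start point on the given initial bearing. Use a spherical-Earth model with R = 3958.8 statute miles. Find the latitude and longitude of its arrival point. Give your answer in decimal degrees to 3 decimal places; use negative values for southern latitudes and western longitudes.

δ = 93.2/3958.8 = 0.023542 rad (1.3489°).
Converting: φ₁ = -0.570321 rad, θ = 4.433136 rad.
sin φ₂ = sin φ₁ cos δ + cos φ₁ sin δ cos θ = (-0.539902)(0.999723) + (0.841728)(0.023540)(-0.275637) = -0.545214
φ₂ = asin(-0.545214) = -0.576645 rad = -33.039°.
Then Δλ = atan2(-0.019047, 0.705360) = -0.026997 rad, from sin θ sin δ cos φ₁ over cos δ − sin φ₁ sin φ₂.
λ₂ = 158.224° + -1.547° = 156.677°.

latitude -33.039°, longitude 156.677°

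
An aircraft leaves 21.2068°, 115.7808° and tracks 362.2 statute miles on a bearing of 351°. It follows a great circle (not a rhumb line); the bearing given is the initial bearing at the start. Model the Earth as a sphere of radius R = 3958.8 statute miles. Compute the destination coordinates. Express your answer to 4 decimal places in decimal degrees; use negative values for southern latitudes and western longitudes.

δ = 362.2/3958.8 = 0.091492 rad (5.2421°).
Start latitude φ₁ = 0.370128 rad; initial bearing θ = 6.126106 rad.
sin φ₂ = sin φ₁ cos δ + cos φ₁ sin δ cos θ = (0.361735)(0.995817) + (0.932281)(0.091365)(0.987688) = 0.444351
φ₂ = asin(0.444351) = 0.460450 rad = 26.3818°.
For the longitude increment, Δλ = atan2( sin θ sin δ cos φ₁, cos δ − sin φ₁ sin φ₂ ) = atan2(-0.013325, 0.835080) = -0.9141°.
Hence λ₂ = 115.7808° + -0.9141° = 114.8667°.

latitude 26.3818°, longitude 114.8667°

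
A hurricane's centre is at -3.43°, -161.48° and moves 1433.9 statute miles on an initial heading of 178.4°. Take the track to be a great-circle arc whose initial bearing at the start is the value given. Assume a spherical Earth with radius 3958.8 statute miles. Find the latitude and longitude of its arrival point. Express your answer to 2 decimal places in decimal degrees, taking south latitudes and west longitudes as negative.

latitude -24.17°, longitude -160.86°

Central angle δ = d/R = 0.362206 rad.
Converting: φ₁ = -0.059865 rad, θ = 3.113667 rad.
Applying the spherical law of cosines for sides, sin φ₂ = sin φ₁ cos δ + cos φ₁ sin δ cos θ = -0.409512, so φ₂ = -24.17°.
Δλ = atan2( sin θ sin δ cos φ₁ , cos δ − sin φ₁ sin φ₂ ) = atan2(0.009876, 0.910617) = 0.010845 rad = 0.62°.
λ₂ = -161.48° + 0.62° = -160.86°.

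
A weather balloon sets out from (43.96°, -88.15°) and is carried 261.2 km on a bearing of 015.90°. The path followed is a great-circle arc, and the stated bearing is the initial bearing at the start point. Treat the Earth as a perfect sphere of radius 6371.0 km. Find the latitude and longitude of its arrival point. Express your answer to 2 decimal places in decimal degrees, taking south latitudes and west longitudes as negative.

δ = 261.2/6371 = 0.040998 rad (2.3490°).
Start latitude φ₁ = 0.767247 rad; initial bearing θ = 0.277507 rad.
Applying the spherical law of cosines for sides, sin φ₂ = sin φ₁ cos δ + cos φ₁ sin δ cos θ = 0.721947, so φ₂ = 46.22°.
For the longitude increment, Δλ = atan2( sin θ sin δ cos φ₁, cos δ − sin φ₁ sin φ₂ ) = atan2(0.008083, 0.498016) = 0.93°.
λ₂ = -88.15° + 0.93° = -87.22°.

latitude 46.22°, longitude -87.22°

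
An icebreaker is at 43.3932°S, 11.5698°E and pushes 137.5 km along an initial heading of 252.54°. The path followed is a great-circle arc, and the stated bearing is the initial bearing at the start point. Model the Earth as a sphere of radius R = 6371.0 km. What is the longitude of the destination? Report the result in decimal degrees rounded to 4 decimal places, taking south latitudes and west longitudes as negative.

The arc subtends δ = 137.5/6371 = 0.021582 rad at the centre.
With φ₁ = -43.3932° = -0.757354 rad and θ = 252.54° = 4.407654 rad:
Applying the spherical law of cosines for sides, sin φ₂ = sin φ₁ cos δ + cos φ₁ sin δ cos θ = -0.691546, so φ₂ = -43.7526°.
For the longitude increment, Δλ = atan2( sin θ sin δ cos φ₁, cos δ − sin φ₁ sin φ₂ ) = atan2(-0.014959, 0.524674) = -1.6331°.
λ₂ = λ₁ + Δλ = 9.9367°.

longitude 9.9367°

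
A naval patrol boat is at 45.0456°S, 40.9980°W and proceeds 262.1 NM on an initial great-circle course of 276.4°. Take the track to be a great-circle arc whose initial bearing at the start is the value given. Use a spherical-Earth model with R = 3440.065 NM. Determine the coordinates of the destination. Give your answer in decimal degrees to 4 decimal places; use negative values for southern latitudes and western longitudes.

Angular distance δ = d/R = 262.1 / 3440.065 = 0.076190 rad.
Converting: φ₁ = -0.786194 rad, θ = 4.824090 rad.
Destination latitude: φ₂ = arcsin( sin φ₁ cos δ + cos φ₁ sin δ cos θ ) = arcsin(-0.699622) = -44.3966°.
For the longitude increment, Δλ = atan2( sin θ sin δ cos φ₁, cos δ − sin φ₁ sin φ₂ ) = atan2(-0.053445, 0.501998) = -6.0770°.
λ₂ = λ₁ + Δλ = -47.0750°.

latitude -44.3966°, longitude -47.0750°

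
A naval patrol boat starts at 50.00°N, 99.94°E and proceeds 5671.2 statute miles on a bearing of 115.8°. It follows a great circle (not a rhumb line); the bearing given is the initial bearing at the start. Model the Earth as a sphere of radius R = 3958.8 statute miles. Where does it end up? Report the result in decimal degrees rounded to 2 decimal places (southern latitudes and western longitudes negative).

latitude -9.88°, longitude 164.78°

Angular distance δ = d/R = 5671.2 / 3958.8 = 1.432555 rad.
With φ₁ = 50.00° = 0.872665 rad and θ = 115.8° = 2.021091 rad:
Applying the spherical law of cosines for sides, sin φ₂ = sin φ₁ cos δ + cos φ₁ sin δ cos θ = -0.171530, so φ₂ = -9.88°.
Then Δλ = atan2(0.573193, 0.269201) = 1.131721 rad, from sin θ sin δ cos φ₁ over cos δ − sin φ₁ sin φ₂.
λ₂ = λ₁ + Δλ = 164.78°.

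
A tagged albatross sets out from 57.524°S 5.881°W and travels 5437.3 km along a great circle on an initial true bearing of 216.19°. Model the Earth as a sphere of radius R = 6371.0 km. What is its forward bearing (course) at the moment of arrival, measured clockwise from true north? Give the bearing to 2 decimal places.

final bearing 317.90°

Central angle δ = d/R = 0.853445 rad.
Start latitude φ₁ = -1.003983 rad; initial bearing θ = 3.773227 rad.
Destination latitude: φ₂ = arcsin( sin φ₁ cos δ + cos φ₁ sin δ cos θ ) = arcsin(-0.881136) = -61.780°.
Δλ = atan2( sin θ sin δ cos φ₁ , cos δ − sin φ₁ sin φ₂ ) = atan2(-0.238911, -0.085950) = -1.916137 rad = -109.787°.
Hence λ₂ = -5.881° + -109.787° = -115.668°.
The forward bearing on arrival equals the back-azimuth from the destination plus 180°.
Back-azimuth from P₂ (-61.78°, -115.67°) to P₁ (-57.52°, -5.88°), with Δλ' = λ₁ − λ₂ = 109.79°: atan2( sin Δλ' cos φ₁ , cos φ₂ sin φ₁ − sin φ₂ cos φ₁ cos Δλ' ) = 137.90°.
Final bearing = (137.90° + 180°) mod 360° = 317.90°.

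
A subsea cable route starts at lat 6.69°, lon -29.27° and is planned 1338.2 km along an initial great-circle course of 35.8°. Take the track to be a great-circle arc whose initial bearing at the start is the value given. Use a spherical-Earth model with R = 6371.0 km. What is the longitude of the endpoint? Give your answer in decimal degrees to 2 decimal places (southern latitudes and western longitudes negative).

The arc subtends δ = 1338.2/6371 = 0.210046 rad at the centre.
Converting: φ₁ = 0.116763 rad, θ = 0.624828 rad.
sin φ₂ = sin φ₁ cos δ + cos φ₁ sin δ cos θ = (0.116497)(0.978021) + (0.993191)(0.208504)(0.811064) = 0.281896
φ₂ = asin(0.281896) = 0.285770 rad = 16.37°.
Δλ = atan2( sin θ sin δ cos φ₁ , cos δ − sin φ₁ sin φ₂ ) = atan2(0.121136, 0.945181) = 0.127467 rad = 7.30°.
Hence λ₂ = -29.27° + 7.30° = -21.97°.

longitude -21.97°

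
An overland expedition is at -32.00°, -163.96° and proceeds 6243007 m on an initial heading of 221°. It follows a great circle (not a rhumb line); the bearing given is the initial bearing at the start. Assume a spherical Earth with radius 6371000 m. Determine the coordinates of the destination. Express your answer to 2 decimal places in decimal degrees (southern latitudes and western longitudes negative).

The arc subtends δ = 6243007/6371000 = 0.979910 rad at the centre.
Start latitude φ₁ = -0.558505 rad; initial bearing θ = 3.857178 rad.
Applying the spherical law of cosines for sides, sin φ₂ = sin φ₁ cos δ + cos φ₁ sin δ cos θ = -0.826728, so φ₂ = -55.76°.
Δλ = atan2( sin θ sin δ cos φ₁ , cos δ − sin φ₁ sin φ₂ ) = atan2(-0.462036, 0.118998) = -1.318722 rad = -75.56°.
λ₂ = -163.96° + -75.56° = -239.52°, normalized to (−180°, 180°] → 120.48°.

latitude -55.76°, longitude 120.48°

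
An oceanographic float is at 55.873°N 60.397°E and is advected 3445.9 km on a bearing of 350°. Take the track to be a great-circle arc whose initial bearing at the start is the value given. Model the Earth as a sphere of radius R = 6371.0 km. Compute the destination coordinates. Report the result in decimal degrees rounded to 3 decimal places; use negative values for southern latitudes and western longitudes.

latitude 83.780°, longitude 4.790°

δ = 3445.9/6371 = 0.540873 rad (30.9897°).
Start latitude φ₁ = 0.975168 rad; initial bearing θ = 6.108652 rad.
Destination latitude: φ₂ = arcsin( sin φ₁ cos δ + cos φ₁ sin δ cos θ ) = arcsin(0.994113) = 83.780°.
For the longitude increment, Δλ = atan2( sin θ sin δ cos φ₁, cos δ − sin φ₁ sin φ₂ ) = atan2(-0.050161, 0.034337) = -55.607°.
λ₂ = λ₁ + Δλ = 4.790°.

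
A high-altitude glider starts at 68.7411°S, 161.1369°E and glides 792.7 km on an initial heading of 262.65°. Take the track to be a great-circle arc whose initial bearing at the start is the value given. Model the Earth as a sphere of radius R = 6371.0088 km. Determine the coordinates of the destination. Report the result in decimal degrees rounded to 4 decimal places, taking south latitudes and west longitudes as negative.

δ = 792.7/6371.0088 = 0.124423 rad (7.1289°).
Start latitude φ₁ = -1.199759 rad; initial bearing θ = 4.584107 rad.
sin φ₂ = sin φ₁ cos δ + cos φ₁ sin δ cos θ = (-0.931952)(0.992269) + (0.362583)(0.124102)(-0.127930) = -0.930504
φ₂ = asin(-0.930504) = -1.195785 rad = -68.5134°.
Δλ = atan2( sin θ sin δ cos φ₁ , cos δ − sin φ₁ sin φ₂ ) = atan2(-0.044628, 0.125085) = -0.342700 rad = -19.6353°.
Hence λ₂ = 161.1369° + -19.6353° = 141.5016°.

latitude -68.5134°, longitude 141.5016°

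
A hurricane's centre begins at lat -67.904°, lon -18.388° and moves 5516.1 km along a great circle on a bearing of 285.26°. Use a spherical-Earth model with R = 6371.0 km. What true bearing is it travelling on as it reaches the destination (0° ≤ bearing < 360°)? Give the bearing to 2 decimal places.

δ = 5516.1/6371 = 0.865814 rad (49.6075°).
Converting: φ₁ = -1.185148 rad, θ = 4.978726 rad.
sin φ₂ = sin φ₁ cos δ + cos φ₁ sin δ cos θ = (-0.926555)(0.648020) + (0.376160)(0.761623)(0.263200) = -0.525022
φ₂ = asin(-0.525022) = -0.552741 rad = -31.670°.
For the longitude increment, Δλ = atan2( sin θ sin δ cos φ₁, cos δ − sin φ₁ sin φ₂ ) = atan2(-0.276390, 0.161559) = -59.692°.
λ₂ = λ₁ + Δλ = -78.080°.
The forward bearing on arrival equals the back-azimuth from the destination plus 180°.
Back-azimuth from P₂ (-31.67°, -78.08°) to P₁ (-67.90°, -18.39°), with Δλ' = λ₁ − λ₂ = 59.69°: atan2( sin Δλ' cos φ₁ , cos φ₂ sin φ₁ − sin φ₂ cos φ₁ cos Δλ' ) = 154.76°.
Final bearing = (154.76° + 180°) mod 360° = 334.76°.

final bearing 334.76°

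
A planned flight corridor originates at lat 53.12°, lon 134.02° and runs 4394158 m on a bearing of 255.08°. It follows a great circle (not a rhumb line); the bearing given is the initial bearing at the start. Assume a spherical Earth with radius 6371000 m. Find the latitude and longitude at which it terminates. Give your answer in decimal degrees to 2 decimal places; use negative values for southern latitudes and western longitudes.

latitude 31.25°, longitude 88.03°

Angular distance δ = d/R = 4394158 / 6371000 = 0.689712 rad.
Start latitude φ₁ = 0.927119 rad; initial bearing θ = 4.451986 rad.
sin φ₂ = sin φ₁ cos δ + cos φ₁ sin δ cos θ = (0.799894)(0.771429) + (0.600141)(0.636315)(-0.257470) = 0.518739
φ₂ = asin(0.518739) = 0.545376 rad = 31.25°.
Δλ = atan2( sin θ sin δ cos φ₁ , cos δ − sin φ₁ sin φ₂ ) = atan2(-0.369004, 0.356493) = -0.802642 rad = -45.99°.
Hence λ₂ = 134.02° + -45.99° = 88.03°.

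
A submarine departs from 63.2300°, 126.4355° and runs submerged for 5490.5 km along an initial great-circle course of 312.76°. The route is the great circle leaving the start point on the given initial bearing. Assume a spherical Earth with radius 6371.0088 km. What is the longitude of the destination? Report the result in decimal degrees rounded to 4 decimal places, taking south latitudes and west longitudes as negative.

The arc subtends δ = 5490.5/6371.0088 = 0.861794 rad at the centre.
Converting: φ₁ = 1.103572 rad, θ = 5.458692 rad.
sin φ₂ = sin φ₁ cos δ + cos φ₁ sin δ cos θ = (0.892822)(0.651077) + (0.450410)(0.759012)(0.678929) = 0.813398
φ₂ = asin(0.813398) = 0.949971 rad = 54.4293°.
Then Δλ = atan2(-0.251000, -0.075143) = -1.861681 rad, from sin θ sin δ cos φ₁ over cos δ − sin φ₁ sin φ₂.
Hence λ₂ = 126.4355° + -106.6664° = 19.7691°.

longitude 19.7691°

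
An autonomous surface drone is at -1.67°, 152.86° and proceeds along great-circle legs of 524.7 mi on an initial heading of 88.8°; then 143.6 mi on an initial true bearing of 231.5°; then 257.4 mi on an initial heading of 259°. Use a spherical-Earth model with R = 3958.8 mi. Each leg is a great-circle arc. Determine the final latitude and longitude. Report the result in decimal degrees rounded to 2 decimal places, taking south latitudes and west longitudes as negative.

latitude -3.49°, longitude 155.16°

Apply the spherical direct solution leg by leg, carrying full precision between legs.
Leg 1: from (-1.67°, 152.86°), δ = 524.7/3958.8 = 0.132540 rad, θ = 88.8° → φ = -1.50°, λ = 160.45°.
Leg 2: from (-1.50°, 160.45°), δ = 143.6/3958.8 = 0.036274 rad, θ = 231.5° → φ = -2.79°, λ = 158.83°.
Leg 3: from (-2.79°, 158.83°), δ = 257.4/3958.8 = 0.065020 rad, θ = 259° → φ = -3.49°, λ = 155.16°.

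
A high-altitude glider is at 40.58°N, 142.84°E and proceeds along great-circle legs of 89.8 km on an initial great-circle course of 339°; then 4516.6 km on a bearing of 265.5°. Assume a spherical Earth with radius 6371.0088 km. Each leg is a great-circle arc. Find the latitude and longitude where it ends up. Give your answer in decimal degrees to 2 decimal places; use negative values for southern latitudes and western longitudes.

latitude 27.58°, longitude 95.38°

Apply the spherical direct solution leg by leg, carrying full precision between legs.
Leg 1: from (40.58°, 142.84°), δ = 89.8/6371.0088 = 0.014095 rad, θ = 339° → φ = 41.33°, λ = 142.45°.
Leg 2: from (41.33°, 142.45°), δ = 4516.6/6371.0088 = 0.708930 rad, θ = 265.5° → φ = 27.58°, λ = 95.38°.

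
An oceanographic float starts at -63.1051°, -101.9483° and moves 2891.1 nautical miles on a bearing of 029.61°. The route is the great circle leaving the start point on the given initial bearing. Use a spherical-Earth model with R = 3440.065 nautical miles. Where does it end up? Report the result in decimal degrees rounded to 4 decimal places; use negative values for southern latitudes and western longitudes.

δ = 2891.1/3440.065 = 0.840420 rad (48.1525°).
Converting: φ₁ = -1.101392 rad, θ = 0.516792 rad.
Destination latitude: φ₂ = arcsin( sin φ₁ cos δ + cos φ₁ sin δ cos θ ) = arcsin(-0.302025) = -17.5793°.
For the longitude increment, Δλ = atan2( sin θ sin δ cos φ₁, cos δ − sin φ₁ sin φ₂ ) = atan2(0.166495, 0.397793) = 22.7116°.
λ₂ = -101.9483° + 22.7116° = -79.2367°.

latitude -17.5793°, longitude -79.2367°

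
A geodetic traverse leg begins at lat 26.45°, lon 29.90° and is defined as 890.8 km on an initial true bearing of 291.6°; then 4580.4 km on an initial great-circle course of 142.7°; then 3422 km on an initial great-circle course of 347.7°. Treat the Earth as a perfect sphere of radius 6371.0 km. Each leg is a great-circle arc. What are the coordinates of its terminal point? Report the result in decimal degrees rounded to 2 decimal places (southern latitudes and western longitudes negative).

latitude 24.81°, longitude 38.10°

Apply the spherical direct solution leg by leg, carrying full precision between legs.
Leg 1: from (26.45°, 29.90°), δ = 890.8/6371 = 0.139821 rad, θ = 291.6° → φ = 29.14°, λ = 21.37°.
Leg 2: from (29.14°, 21.37°), δ = 4580.4/6371 = 0.718945 rad, θ = 142.7° → φ = -5.23°, λ = 44.99°.
Leg 3: from (-5.23°, 44.99°), δ = 3422/6371 = 0.537121 rad, θ = 347.7° → φ = 24.81°, λ = 38.10°.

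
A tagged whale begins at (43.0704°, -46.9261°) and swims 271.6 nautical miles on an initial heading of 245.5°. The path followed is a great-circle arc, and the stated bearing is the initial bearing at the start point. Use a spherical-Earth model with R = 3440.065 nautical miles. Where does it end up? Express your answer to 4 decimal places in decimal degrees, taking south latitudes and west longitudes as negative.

latitude 41.0621°, longitude -52.3880°

Central angle δ = d/R = 0.078952 rad.
Start latitude φ₁ = 0.751720 rad; initial bearing θ = 4.284783 rad.
sin φ₂ = sin φ₁ cos δ + cos φ₁ sin δ cos θ = (0.682896)(0.996885) + (0.730515)(0.078870)(-0.414693) = 0.656876
φ₂ = asin(0.656876) = 0.716668 rad = 41.0621°.
Then Δλ = atan2(-0.052428, 0.548306) = -0.095328 rad, from sin θ sin δ cos φ₁ over cos δ − sin φ₁ sin φ₂.
λ₂ = λ₁ + Δλ = -52.3880°.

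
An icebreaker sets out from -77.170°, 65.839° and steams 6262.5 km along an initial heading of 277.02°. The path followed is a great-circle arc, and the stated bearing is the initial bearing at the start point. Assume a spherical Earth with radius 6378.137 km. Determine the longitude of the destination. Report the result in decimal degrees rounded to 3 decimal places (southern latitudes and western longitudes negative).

longitude -9.077°

δ = 6262.5/6378.137 = 0.981870 rad (56.2570°).
Start latitude φ₁ = -1.346871 rad; initial bearing θ = 4.834911 rad.
Applying the spherical law of cosines for sides, sin φ₂ = sin φ₁ cos δ + cos φ₁ sin δ cos θ = -0.519033, so φ₂ = -31.267°.
Then Δλ = atan2(-0.183266, 0.049394) = -1.307531 rad, from sin θ sin δ cos φ₁ over cos δ − sin φ₁ sin φ₂.
λ₂ = λ₁ + Δλ = -9.077°.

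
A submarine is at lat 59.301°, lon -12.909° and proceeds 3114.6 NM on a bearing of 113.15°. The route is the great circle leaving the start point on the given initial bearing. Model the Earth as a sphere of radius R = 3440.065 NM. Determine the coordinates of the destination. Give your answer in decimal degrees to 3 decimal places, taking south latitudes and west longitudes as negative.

latitude 21.899°, longitude 38.313°

Angular distance δ = d/R = 3114.6 / 3440.065 = 0.905390 rad.
Start latitude φ₁ = 1.034998 rad; initial bearing θ = 1.974840 rad.
sin φ₂ = sin φ₁ cos δ + cos φ₁ sin δ cos θ = (0.859861)(0.617379) + (0.510528)(0.786666)(-0.393140) = 0.372969
φ₂ = asin(0.372969) = 0.382207 rad = 21.899°.
Δλ = atan2( sin θ sin δ cos φ₁ , cos δ − sin φ₁ sin φ₂ ) = atan2(0.369276, 0.296677) = 0.893985 rad = 51.222°.
Hence λ₂ = -12.909° + 51.222° = 38.313°.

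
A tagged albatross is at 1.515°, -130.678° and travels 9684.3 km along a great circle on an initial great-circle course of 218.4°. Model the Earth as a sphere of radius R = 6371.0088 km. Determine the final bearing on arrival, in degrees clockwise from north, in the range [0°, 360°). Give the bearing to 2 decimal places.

Central angle δ = d/R = 1.520058 rad.
With φ₁ = 1.515° = 0.026442 rad and θ = 218.4° = 3.811799 rad:
Destination latitude: φ₂ = arcsin( sin φ₁ cos δ + cos φ₁ sin δ cos θ ) = arcsin(-0.781070) = -51.359°.
For the longitude increment, Δλ = atan2( sin θ sin δ cos φ₁, cos δ − sin φ₁ sin φ₂ ) = atan2(-0.620132, 0.071367) = -83.435°.
λ₂ = -130.678° + -83.435° = -214.113°, normalized to (−180°, 180°] → 145.887°.
The forward bearing on arrival equals the back-azimuth from the destination plus 180°.
Back-azimuth from P₂ (-51.36°, 145.89°) to P₁ (1.51°, -130.68°), with Δλ' = λ₁ − λ₂ = -276.56°: atan2( sin Δλ' cos φ₁ , cos φ₂ sin φ₁ − sin φ₂ cos φ₁ cos Δλ' ) = 83.92°.
Final bearing = (83.92° + 180°) mod 360° = 263.92°.

final bearing 263.92°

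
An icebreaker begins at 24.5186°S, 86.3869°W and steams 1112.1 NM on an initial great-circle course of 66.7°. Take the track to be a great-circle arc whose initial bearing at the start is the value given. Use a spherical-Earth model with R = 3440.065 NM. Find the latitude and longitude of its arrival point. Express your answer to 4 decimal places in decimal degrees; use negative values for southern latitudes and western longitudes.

Angular distance δ = d/R = 1112.1 / 3440.065 = 0.323279 rad.
Converting: φ₁ = -0.427930 rad, θ = 1.164135 rad.
sin φ₂ = sin φ₁ cos δ + cos φ₁ sin δ cos θ = (-0.414989)(0.948199) + (0.909827)(0.317677)(0.395546) = -0.279167
φ₂ = asin(-0.279167) = -0.282926 rad = -16.2105°.
For the longitude increment, Δλ = atan2( sin θ sin δ cos φ₁, cos δ − sin φ₁ sin φ₂ ) = atan2(0.265460, 0.832348) = 17.6890°.
λ₂ = -86.3869° + 17.6890° = -68.6979°.

latitude -16.2105°, longitude -68.6979°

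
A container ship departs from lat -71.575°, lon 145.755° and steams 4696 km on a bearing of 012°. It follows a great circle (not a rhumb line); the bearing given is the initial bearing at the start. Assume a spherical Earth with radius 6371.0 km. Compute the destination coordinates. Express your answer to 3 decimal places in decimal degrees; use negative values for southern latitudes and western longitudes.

latitude -29.648°, longitude 155.008°

Angular distance δ = d/R = 4696 / 6371 = 0.737090 rad.
Start latitude φ₁ = -1.249219 rad; initial bearing θ = 0.209440 rad.
Destination latitude: φ₂ = arcsin( sin φ₁ cos δ + cos φ₁ sin δ cos θ ) = arcsin(-0.494677) = -29.648°.
Then Δλ = atan2(0.044168, 0.271109) = 0.161498 rad, from sin θ sin δ cos φ₁ over cos δ − sin φ₁ sin φ₂.
λ₂ = λ₁ + Δλ = 155.008°.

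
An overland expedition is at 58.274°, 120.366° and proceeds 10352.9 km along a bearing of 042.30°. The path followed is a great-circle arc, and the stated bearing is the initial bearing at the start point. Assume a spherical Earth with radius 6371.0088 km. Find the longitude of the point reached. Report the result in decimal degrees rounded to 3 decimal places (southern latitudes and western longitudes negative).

longitude -105.296°

Central angle δ = d/R = 1.625002 rad.
With φ₁ = 58.274° = 1.017073 rad and θ = 42.3° = 0.738274 rad:
Applying the spherical law of cosines for sides, sin φ₂ = sin φ₁ cos δ + cos φ₁ sin δ cos θ = 0.342286, so φ₂ = 20.016°.
Δλ = atan2( sin θ sin δ cos φ₁ , cos δ − sin φ₁ sin φ₂ ) = atan2(0.353389, -0.345318) = 2.344644 rad = 134.338°.
λ₂ = 120.366° + 134.338° = 254.704°, normalized to (−180°, 180°] → -105.296°.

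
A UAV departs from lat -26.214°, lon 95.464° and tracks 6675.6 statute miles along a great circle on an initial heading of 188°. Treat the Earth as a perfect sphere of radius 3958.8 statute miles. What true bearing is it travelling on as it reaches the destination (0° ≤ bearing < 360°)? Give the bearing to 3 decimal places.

final bearing 347.007°

δ = 6675.6/3958.8 = 1.686269 rad (96.6161°).
Start latitude φ₁ = -0.457521 rad; initial bearing θ = 3.281219 rad.
Destination latitude: φ₂ = arcsin( sin φ₁ cos δ + cos φ₁ sin δ cos θ ) = arcsin(-0.831609) = -56.264°.
Then Δλ = atan2(-0.124028, -0.482558) = -2.890017 rad, from sin θ sin δ cos φ₁ over cos δ − sin φ₁ sin φ₂.
λ₂ = λ₁ + Δλ = -70.122°.
The forward bearing on arrival equals the back-azimuth from the destination plus 180°.
Back-azimuth from P₂ (-56.264°, -70.122°) to P₁ (-26.214°, 95.464°), with Δλ' = λ₁ − λ₂ = 165.586°: atan2( sin Δλ' cos φ₁ , cos φ₂ sin φ₁ − sin φ₂ cos φ₁ cos Δλ' ) = 167.007°.
Final bearing = (167.007° + 180°) mod 360° = 347.007°.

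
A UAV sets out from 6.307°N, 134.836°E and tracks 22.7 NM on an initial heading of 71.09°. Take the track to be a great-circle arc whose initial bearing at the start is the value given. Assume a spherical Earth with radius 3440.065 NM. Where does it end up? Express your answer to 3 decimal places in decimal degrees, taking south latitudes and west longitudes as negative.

latitude 6.429°, longitude 135.196°

The arc subtends δ = 22.7/3440.065 = 0.006599 rad at the centre.
Start latitude φ₁ = 0.110078 rad; initial bearing θ = 1.240755 rad.
Applying the spherical law of cosines for sides, sin φ₂ = sin φ₁ cos δ + cos φ₁ sin δ cos θ = 0.111979, so φ₂ = 6.429°.
For the longitude increment, Δλ = atan2( sin θ sin δ cos φ₁, cos δ − sin φ₁ sin φ₂ ) = atan2(0.006205, 0.987677) = 0.360°.
Hence λ₂ = 134.836° + 0.360° = 135.196°.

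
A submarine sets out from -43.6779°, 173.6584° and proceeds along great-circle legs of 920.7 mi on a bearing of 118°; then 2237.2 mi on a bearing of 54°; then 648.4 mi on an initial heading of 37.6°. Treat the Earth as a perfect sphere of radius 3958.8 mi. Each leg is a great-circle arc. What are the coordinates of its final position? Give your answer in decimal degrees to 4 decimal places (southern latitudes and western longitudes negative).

latitude -17.6325°, longitude -133.8188°

Apply the spherical direct solution leg by leg, carrying full precision between legs.
Leg 1: from (-43.6779°, 173.6584°), δ = 920.7/3958.8 = 0.232570 rad, θ = 118° → φ = -48.6135°, λ = -168.4145°.
Leg 2: from (-48.6135°, -168.4145°), δ = 2237.2/3958.8 = 0.565121 rad, θ = 54° → φ = -25.1832°, λ = -139.8109°.
Leg 3: from (-25.1832°, -139.8109°), δ = 648.4/3958.8 = 0.163787 rad, θ = 37.6° → φ = -17.6325°, λ = -133.8188°.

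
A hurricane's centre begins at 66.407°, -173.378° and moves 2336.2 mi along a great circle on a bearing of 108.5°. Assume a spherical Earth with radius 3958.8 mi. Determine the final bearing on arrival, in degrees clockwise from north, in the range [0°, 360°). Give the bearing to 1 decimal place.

final bearing 148.3°

Central angle δ = d/R = 0.590128 rad.
With φ₁ = 66.407° = 1.159021 rad and θ = 108.5° = 1.893682 rad:
sin φ₂ = sin φ₁ cos δ + cos φ₁ sin δ cos θ = (0.916412)(0.830869) + (0.400237)(0.556468)(-0.317305) = 0.690749
φ₂ = asin(0.690749) = 0.762524 rad = 43.689°.
Δλ = atan2( sin θ sin δ cos φ₁ , cos δ − sin φ₁ sin φ₂ ) = atan2(0.211210, 0.197859) = 0.818023 rad = 46.869°.
λ₂ = -173.378° + 46.869° = -126.509°.
The forward bearing on arrival equals the back-azimuth from the destination plus 180°.
Back-azimuth from P₂ (43.7°, -126.5°) to P₁ (66.4°, -173.4°), with Δλ' = λ₁ − λ₂ = -46.9°: atan2( sin Δλ' cos φ₁ , cos φ₂ sin φ₁ − sin φ₂ cos φ₁ cos Δλ' ) = 328.3°.
Final bearing = (328.3° + 180°) mod 360° = 148.3°.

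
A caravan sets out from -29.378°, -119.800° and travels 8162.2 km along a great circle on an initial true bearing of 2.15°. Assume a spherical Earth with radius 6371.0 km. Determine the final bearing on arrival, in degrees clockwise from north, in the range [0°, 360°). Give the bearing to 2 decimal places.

final bearing 2.60°

Angular distance δ = d/R = 8162.2 / 6371 = 1.281149 rad.
Converting: φ₁ = -0.512743 rad, θ = 0.037525 rad.
Destination latitude: φ₂ = arcsin( sin φ₁ cos δ + cos φ₁ sin δ cos θ ) = arcsin(0.694402) = 43.980°.
Then Δλ = atan2(0.031330, 0.626267) = 0.049984 rad, from sin θ sin δ cos φ₁ over cos δ − sin φ₁ sin φ₂.
Hence λ₂ = -119.800° + 2.864° = -116.936°.
The forward bearing on arrival equals the back-azimuth from the destination plus 180°.
Back-azimuth from P₂ (43.98°, -116.94°) to P₁ (-29.38°, -119.80°), with Δλ' = λ₁ − λ₂ = -2.86°: atan2( sin Δλ' cos φ₁ , cos φ₂ sin φ₁ − sin φ₂ cos φ₁ cos Δλ' ) = 182.60°.
Final bearing = (182.60° + 180°) mod 360° = 2.60°.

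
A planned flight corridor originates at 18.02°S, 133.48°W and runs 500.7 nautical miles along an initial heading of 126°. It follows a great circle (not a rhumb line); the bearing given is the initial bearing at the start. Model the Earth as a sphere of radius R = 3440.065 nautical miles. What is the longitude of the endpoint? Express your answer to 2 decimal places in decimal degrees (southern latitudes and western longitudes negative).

longitude -126.17°

Angular distance δ = d/R = 500.7 / 3440.065 = 0.145550 rad.
Converting: φ₁ = -0.314508 rad, θ = 2.199115 rad.
sin φ₂ = sin φ₁ cos δ + cos φ₁ sin δ cos θ = (-0.309349)(0.989426) + (0.950949)(0.145036)(-0.587785) = -0.387147
φ₂ = asin(-0.387147) = -0.397535 rad = -22.78°.
Then Δλ = atan2(0.111581, 0.869663) = 0.127607 rad, from sin θ sin δ cos φ₁ over cos δ − sin φ₁ sin φ₂.
λ₂ = -133.48° + 7.31° = -126.17°.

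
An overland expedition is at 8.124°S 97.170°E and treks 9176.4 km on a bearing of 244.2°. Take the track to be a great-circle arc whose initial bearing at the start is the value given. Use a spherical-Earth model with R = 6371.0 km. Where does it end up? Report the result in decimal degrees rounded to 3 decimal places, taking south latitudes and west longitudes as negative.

latitude -26.461°, longitude 11.513°

Central angle δ = d/R = 1.440339 rad.
Start latitude φ₁ = -0.141791 rad; initial bearing θ = 4.262094 rad.
Destination latitude: φ₂ = arcsin( sin φ₁ cos δ + cos φ₁ sin δ cos θ ) = arcsin(-0.445586) = -26.461°.
Then Δλ = atan2(-0.883710, 0.067119) = -1.494990 rad, from sin θ sin δ cos φ₁ over cos δ − sin φ₁ sin φ₂.
λ₂ = 97.170° + -85.657° = 11.513°.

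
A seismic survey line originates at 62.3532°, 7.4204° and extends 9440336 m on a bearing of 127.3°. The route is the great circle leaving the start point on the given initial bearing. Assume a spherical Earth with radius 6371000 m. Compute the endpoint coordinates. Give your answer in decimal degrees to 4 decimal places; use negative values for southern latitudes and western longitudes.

δ = 9440336/6371000 = 1.481767 rad (84.8990°).
Start latitude φ₁ = 1.088269 rad; initial bearing θ = 2.221804 rad.
sin φ₂ = sin φ₁ cos δ + cos φ₁ sin δ cos θ = (0.885825)(0.088912) + (0.464020)(0.996039)(-0.605988) = -0.201316
φ₂ = asin(-0.201316) = -0.202702 rad = -11.6140°.
For the longitude increment, Δλ = atan2( sin θ sin δ cos φ₁, cos δ − sin φ₁ sin φ₂ ) = atan2(0.367654, 0.267243) = 53.9870°.
Hence λ₂ = 7.4204° + 53.9870° = 61.4074°.

latitude -11.6140°, longitude 61.4074°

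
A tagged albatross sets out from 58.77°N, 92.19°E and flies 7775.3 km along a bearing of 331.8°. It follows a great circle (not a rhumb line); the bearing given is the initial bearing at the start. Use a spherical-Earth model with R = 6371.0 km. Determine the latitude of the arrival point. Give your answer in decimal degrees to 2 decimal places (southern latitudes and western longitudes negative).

Central angle δ = d/R = 1.220421 rad.
Start latitude φ₁ = 1.025730 rad; initial bearing θ = 5.791002 rad.
Destination latitude: φ₂ = arcsin( sin φ₁ cos δ + cos φ₁ sin δ cos θ ) = arcsin(0.722683) = 46.28°.
For the longitude increment, Δλ = atan2( sin θ sin δ cos φ₁, cos δ − sin φ₁ sin φ₂ ) = atan2(-0.230120, -0.274711) = -140.05°.
λ₂ = 92.19° + -140.05° = -47.86°.

latitude 46.28°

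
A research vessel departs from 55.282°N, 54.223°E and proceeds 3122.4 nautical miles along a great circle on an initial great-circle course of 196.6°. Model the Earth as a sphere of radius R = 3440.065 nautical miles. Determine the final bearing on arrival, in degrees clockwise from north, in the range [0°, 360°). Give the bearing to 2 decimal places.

The arc subtends δ = 3122.4/3440.065 = 0.907657 rad at the centre.
Converting: φ₁ = 0.964853 rad, θ = 3.431317 rad.
sin φ₂ = sin φ₁ cos δ + cos φ₁ sin δ cos θ = (0.821965)(0.615594) + (0.569538)(0.788064)(-0.958323) = 0.075871
φ₂ = asin(0.075871) = 0.075944 rad = 4.351°.
For the longitude increment, Δλ = atan2( sin θ sin δ cos φ₁, cos δ − sin φ₁ sin φ₂ ) = atan2(-0.128226, 0.553231) = -13.049°.
λ₂ = λ₁ + Δλ = 41.174°.
The forward bearing on arrival equals the back-azimuth from the destination plus 180°.
Back-azimuth from P₂ (4.35°, 41.17°) to P₁ (55.28°, 54.22°), with Δλ' = λ₁ − λ₂ = 13.05°: atan2( sin Δλ' cos φ₁ , cos φ₂ sin φ₁ − sin φ₂ cos φ₁ cos Δλ' ) = 9.39°.
Final bearing = (9.39° + 180°) mod 360° = 189.39°.

final bearing 189.39°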